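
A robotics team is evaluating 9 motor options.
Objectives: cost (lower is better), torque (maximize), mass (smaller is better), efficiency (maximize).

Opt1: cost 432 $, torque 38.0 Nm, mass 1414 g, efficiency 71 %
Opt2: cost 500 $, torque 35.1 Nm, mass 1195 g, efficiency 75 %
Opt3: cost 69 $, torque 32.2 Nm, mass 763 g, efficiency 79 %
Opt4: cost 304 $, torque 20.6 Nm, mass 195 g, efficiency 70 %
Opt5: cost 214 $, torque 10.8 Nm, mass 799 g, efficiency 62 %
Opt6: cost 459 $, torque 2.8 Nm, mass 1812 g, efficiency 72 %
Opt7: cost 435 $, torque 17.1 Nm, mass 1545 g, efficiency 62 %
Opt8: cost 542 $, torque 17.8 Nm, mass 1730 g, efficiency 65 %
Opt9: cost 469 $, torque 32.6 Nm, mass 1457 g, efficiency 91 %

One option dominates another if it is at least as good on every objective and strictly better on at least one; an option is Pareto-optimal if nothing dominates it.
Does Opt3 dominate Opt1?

No

Opt3 vs Opt1: Opt3 is worse on torque (32.2 vs 38.0), so it does not dominate Opt1.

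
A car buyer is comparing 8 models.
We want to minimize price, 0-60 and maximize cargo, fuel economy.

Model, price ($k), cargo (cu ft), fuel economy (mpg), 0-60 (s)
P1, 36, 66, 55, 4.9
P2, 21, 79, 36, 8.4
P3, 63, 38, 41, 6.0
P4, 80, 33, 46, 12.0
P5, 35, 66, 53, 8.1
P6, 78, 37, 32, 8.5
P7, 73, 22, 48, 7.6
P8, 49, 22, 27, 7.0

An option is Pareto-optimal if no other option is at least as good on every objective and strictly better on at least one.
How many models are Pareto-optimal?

3

P1: not dominated (best fuel economy).
P2: not dominated (best price).
P3: dominated by P1 (price 36≤63, cargo 66≥38, fuel economy 55≥41, 0-60 4.9≤6.0).
P4: dominated by P1 (price 36≤80, cargo 66≥33, fuel economy 55≥46, 0-60 4.9≤12.0).
P5: not dominated.
P6: dominated by P1 (price 36≤78, cargo 66≥37, fuel economy 55≥32, 0-60 4.9≤8.5).
P7: dominated by P1 (price 36≤73, cargo 66≥22, fuel economy 55≥48, 0-60 4.9≤7.6).
P8: dominated by P1 (price 36≤49, cargo 66≥22, fuel economy 55≥27, 0-60 4.9≤7.0).
Pareto-optimal: P1, P2, P5 → 3.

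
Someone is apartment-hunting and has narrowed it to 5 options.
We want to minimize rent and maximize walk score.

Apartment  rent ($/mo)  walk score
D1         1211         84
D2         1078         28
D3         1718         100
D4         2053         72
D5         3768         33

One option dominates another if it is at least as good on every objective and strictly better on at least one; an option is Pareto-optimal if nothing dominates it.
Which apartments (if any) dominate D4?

D1: rent 1211≤2053, walk score 84≥72 — dominates D4.
D3: rent 1718≤2053, walk score 100≥72 — dominates D4.
Others (D2, D5) are each worse than D4 on at least one objective.

D1, D3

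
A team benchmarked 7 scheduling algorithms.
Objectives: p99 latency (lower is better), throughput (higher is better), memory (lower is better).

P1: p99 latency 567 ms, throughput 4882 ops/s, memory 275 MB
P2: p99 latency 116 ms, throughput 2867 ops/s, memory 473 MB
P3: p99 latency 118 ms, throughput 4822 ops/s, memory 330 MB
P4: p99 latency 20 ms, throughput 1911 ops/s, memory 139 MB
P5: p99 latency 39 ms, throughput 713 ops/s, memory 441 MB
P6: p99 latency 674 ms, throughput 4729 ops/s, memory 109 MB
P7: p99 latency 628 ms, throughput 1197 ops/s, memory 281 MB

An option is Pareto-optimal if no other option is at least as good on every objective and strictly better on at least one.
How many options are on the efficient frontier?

5

P1: not dominated (best throughput).
P2: not dominated.
P3: not dominated.
P4: not dominated (best p99 latency).
P5: dominated by P4 (p99 latency 20≤39, throughput 1911≥713, memory 139≤441).
P6: not dominated (best memory).
P7: dominated by P1 (p99 latency 567≤628, throughput 4882≥1197, memory 275≤281).
Pareto-optimal: P1, P2, P3, P4, P6 → 5.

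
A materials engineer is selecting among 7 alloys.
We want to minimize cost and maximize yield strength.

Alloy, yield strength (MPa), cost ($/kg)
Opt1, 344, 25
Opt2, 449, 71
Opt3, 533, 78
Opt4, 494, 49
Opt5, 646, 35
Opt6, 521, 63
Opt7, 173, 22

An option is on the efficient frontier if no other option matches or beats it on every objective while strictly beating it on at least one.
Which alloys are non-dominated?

Opt1: not dominated.
Opt2: dominated by Opt4 (yield strength 494≥449, cost 49≤71).
Opt3: dominated by Opt5 (yield strength 646≥533, cost 35≤78).
Opt4: dominated by Opt5 (yield strength 646≥494, cost 35≤49).
Opt5: not dominated (best yield strength).
Opt6: dominated by Opt5 (yield strength 646≥521, cost 35≤63).
Opt7: not dominated (best cost).

Opt1, Opt5, Opt7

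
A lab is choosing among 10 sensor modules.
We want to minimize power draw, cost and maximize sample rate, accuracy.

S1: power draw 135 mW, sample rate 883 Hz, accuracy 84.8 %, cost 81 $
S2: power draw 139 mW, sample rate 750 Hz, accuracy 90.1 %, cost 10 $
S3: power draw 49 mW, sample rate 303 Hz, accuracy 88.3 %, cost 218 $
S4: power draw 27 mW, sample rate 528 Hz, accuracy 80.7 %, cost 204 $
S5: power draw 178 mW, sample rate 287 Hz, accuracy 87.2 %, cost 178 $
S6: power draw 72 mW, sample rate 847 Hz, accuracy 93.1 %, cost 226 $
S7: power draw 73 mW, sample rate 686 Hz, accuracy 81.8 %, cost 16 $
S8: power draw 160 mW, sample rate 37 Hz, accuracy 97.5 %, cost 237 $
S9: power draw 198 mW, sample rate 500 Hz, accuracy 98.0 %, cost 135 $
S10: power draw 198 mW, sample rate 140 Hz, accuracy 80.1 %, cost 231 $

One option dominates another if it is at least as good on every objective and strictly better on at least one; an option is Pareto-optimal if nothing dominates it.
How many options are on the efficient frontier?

8

S1: not dominated (best sample rate).
S2: not dominated (best cost).
S3: not dominated.
S4: not dominated (best power draw).
S5: dominated by S2 (power draw 139≤178, sample rate 750≥287, accuracy 90.1≥87.2, cost 10≤178).
S6: not dominated.
S7: not dominated.
S8: not dominated.
S9: not dominated (best accuracy).
S10: dominated by S1 (power draw 135≤198, sample rate 883≥140, accuracy 84.8≥80.1, cost 81≤231).
Pareto-optimal: S1, S2, S3, S4, S6, S7, S8, S9 → 8.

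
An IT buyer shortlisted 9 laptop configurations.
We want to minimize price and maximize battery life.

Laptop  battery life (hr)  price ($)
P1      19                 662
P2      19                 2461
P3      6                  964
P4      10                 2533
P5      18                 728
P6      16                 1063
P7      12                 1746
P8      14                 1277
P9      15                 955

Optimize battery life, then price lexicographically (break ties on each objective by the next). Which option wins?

P1

First maximize battery life: best is 19, kept {P1, P2}.
Then minimize price: best is 662, kept {P1}.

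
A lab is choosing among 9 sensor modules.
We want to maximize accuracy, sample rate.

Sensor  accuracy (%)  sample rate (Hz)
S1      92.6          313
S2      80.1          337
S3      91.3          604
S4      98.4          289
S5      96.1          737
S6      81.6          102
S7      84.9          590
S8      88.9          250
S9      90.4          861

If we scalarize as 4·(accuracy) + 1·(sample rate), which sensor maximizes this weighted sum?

S1: 4·92.6 + 1·313 = 683.4
S2: 4·80.1 + 1·337 = 657.4
S3: 4·91.3 + 1·604 = 969.2
S4: 4·98.4 + 1·289 = 682.6
S5: 4·96.1 + 1·737 = 1121.4
S6: 4·81.6 + 1·102 = 428.4
S7: 4·84.9 + 1·590 = 929.6
S8: 4·88.9 + 1·250 = 605.6
S9: 4·90.4 + 1·861 = 1222.6
Highest: S9 at 1222.6.

S9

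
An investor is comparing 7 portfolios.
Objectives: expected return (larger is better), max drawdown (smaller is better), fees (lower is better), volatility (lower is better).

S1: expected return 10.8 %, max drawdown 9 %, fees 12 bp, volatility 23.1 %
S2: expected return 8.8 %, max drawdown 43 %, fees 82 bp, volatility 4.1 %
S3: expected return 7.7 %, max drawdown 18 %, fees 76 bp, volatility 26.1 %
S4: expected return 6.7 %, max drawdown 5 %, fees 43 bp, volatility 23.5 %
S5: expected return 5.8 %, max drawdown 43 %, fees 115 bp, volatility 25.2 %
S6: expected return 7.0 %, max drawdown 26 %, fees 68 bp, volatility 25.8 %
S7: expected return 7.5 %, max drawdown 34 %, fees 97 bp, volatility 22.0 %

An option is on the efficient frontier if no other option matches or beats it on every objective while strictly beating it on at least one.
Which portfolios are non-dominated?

S1, S2, S4, S7

S1: not dominated (best expected return).
S2: not dominated (best volatility).
S3: dominated by S1 (expected return 10.8≥7.7, max drawdown 9≤18, fees 12≤76, volatility 23.1≤26.1).
S4: not dominated (best max drawdown).
S5: dominated by S1 (expected return 10.8≥5.8, max drawdown 9≤43, fees 12≤115, volatility 23.1≤25.2).
S6: dominated by S1 (expected return 10.8≥7.0, max drawdown 9≤26, fees 12≤68, volatility 23.1≤25.8).
S7: not dominated.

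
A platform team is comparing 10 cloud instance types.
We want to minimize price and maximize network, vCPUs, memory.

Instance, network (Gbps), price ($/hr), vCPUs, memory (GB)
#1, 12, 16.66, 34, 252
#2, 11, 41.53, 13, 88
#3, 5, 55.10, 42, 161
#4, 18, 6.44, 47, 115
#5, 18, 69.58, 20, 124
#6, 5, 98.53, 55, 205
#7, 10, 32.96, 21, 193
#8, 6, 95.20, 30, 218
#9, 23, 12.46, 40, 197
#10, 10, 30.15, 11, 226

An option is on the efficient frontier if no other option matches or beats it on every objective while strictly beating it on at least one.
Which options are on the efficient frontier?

#1: not dominated (best memory).
#2: dominated by #1 (network 12≥11, price 16.66≤41.53, vCPUs 34≥13, memory 252≥88).
#3: not dominated.
#4: not dominated (best price).
#5: dominated by #9 (network 23≥18, price 12.46≤69.58, vCPUs 40≥20, memory 197≥124).
#6: not dominated (best vCPUs).
#7: dominated by #1 (network 12≥10, price 16.66≤32.96, vCPUs 34≥21, memory 252≥193).
#8: dominated by #1 (network 12≥6, price 16.66≤95.20, vCPUs 34≥30, memory 252≥218).
#9: not dominated (best network).
#10: dominated by #1 (network 12≥10, price 16.66≤30.15, vCPUs 34≥11, memory 252≥226).

#1, #3, #4, #6, #9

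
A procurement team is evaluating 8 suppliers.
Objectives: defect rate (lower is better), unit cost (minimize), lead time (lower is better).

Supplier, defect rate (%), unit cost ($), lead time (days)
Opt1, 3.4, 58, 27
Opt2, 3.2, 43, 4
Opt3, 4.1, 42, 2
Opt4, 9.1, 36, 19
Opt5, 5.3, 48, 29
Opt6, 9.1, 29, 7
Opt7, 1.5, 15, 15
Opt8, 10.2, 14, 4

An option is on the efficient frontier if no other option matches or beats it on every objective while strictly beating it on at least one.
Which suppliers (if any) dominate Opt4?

Opt6: defect rate 9.1≤9.1, unit cost 29≤36, lead time 7≤19 — dominates Opt4.
Opt7: defect rate 1.5≤9.1, unit cost 15≤36, lead time 15≤19 — dominates Opt4.
Others (Opt1, Opt2, Opt3, Opt5, Opt8) are each worse than Opt4 on at least one objective.

Opt6, Opt7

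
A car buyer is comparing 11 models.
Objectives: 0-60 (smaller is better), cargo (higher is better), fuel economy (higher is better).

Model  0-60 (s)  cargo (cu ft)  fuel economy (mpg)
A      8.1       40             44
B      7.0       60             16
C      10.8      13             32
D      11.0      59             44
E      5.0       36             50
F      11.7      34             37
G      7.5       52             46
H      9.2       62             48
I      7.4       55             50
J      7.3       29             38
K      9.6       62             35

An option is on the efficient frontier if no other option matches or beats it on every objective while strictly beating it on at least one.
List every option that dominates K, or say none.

H

H: 0-60 9.2≤9.6, cargo 62≥62, fuel economy 48≥35 — dominates K.
Others (A, B, C, D, E, F, G, I, J) are each worse than K on at least one objective.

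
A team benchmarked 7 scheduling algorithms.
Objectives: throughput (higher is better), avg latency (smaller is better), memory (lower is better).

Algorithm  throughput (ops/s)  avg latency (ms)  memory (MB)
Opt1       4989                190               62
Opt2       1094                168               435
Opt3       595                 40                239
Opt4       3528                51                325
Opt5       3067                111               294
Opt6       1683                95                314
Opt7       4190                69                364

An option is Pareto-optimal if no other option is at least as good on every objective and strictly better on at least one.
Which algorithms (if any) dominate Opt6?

Opt1: worse on avg latency (190 vs 95).
Opt2: worse on throughput (1094 vs 1683).
Opt3: worse on throughput (595 vs 1683).
Opt4: worse on memory (325 vs 314).
Opt5: worse on avg latency (111 vs 95).
Opt7: worse on memory (364 vs 314).
No option dominates Opt6.

none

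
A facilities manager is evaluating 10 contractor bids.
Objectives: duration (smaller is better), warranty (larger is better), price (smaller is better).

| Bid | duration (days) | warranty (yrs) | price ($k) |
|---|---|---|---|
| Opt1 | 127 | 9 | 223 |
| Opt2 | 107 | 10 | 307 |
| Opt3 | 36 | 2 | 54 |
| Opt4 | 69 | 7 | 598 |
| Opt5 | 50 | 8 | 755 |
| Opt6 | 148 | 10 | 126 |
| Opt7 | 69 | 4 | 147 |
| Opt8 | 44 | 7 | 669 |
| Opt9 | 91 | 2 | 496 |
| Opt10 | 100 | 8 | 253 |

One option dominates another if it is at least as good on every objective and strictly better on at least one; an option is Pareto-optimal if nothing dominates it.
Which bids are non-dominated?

Opt1: not dominated.
Opt2: not dominated.
Opt3: not dominated (best duration).
Opt4: not dominated.
Opt5: not dominated.
Opt6: not dominated.
Opt7: not dominated.
Opt8: not dominated.
Opt9: dominated by Opt3 (duration 36≤91, warranty 2≥2, price 54≤496).
Opt10: not dominated.

Opt1, Opt2, Opt3, Opt4, Opt5, Opt6, Opt7, Opt8, Opt10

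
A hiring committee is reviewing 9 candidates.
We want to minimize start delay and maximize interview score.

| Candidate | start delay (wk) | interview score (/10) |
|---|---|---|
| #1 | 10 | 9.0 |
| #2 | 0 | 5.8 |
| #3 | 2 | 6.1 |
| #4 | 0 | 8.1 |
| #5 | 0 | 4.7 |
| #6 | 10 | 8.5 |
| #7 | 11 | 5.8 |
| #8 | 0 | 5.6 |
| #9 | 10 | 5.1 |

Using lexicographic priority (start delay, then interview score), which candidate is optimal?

First minimize start delay: best is 0, kept {#2, #4, #5, #8}.
Then maximize interview score: best is 8.1, kept {#4}.

#4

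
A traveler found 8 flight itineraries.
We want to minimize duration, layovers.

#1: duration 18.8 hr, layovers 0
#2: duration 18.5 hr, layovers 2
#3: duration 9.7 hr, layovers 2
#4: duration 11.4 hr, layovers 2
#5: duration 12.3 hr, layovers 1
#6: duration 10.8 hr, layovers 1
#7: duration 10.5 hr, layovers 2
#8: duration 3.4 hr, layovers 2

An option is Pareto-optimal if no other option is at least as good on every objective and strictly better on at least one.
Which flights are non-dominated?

#1: not dominated (best layovers).
#2: dominated by #3 (duration 9.7≤18.5, layovers 2≤2).
#3: dominated by #8 (duration 3.4≤9.7, layovers 2≤2).
#4: dominated by #3 (duration 9.7≤11.4, layovers 2≤2).
#5: dominated by #6 (duration 10.8≤12.3, layovers 1≤1).
#6: not dominated.
#7: dominated by #3 (duration 9.7≤10.5, layovers 2≤2).
#8: not dominated (best duration).

#1, #6, #8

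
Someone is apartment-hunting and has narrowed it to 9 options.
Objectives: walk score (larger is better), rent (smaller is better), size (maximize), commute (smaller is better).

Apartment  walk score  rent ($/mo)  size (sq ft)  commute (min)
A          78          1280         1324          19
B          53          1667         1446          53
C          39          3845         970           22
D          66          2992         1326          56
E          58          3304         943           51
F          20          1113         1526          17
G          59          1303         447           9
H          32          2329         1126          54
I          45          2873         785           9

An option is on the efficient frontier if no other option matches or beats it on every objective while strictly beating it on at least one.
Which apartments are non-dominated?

A, B, D, F, G, I

A: not dominated (best walk score).
B: not dominated.
C: dominated by A (walk score 78≥39, rent 1280≤3845, size 1324≥970, commute 19≤22).
D: not dominated.
E: dominated by A (walk score 78≥58, rent 1280≤3304, size 1324≥943, commute 19≤51).
F: not dominated (best rent).
G: not dominated.
H: dominated by A (walk score 78≥32, rent 1280≤2329, size 1324≥1126, commute 19≤54).
I: not dominated.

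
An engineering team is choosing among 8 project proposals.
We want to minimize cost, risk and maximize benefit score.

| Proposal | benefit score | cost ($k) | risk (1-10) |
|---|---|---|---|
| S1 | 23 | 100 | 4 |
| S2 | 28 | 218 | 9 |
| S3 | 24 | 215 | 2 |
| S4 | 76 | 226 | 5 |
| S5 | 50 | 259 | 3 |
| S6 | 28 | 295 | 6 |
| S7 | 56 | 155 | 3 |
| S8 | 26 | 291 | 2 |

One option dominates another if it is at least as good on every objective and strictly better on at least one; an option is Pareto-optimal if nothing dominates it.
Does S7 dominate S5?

S7 vs S5: benefit score 56≥50, cost 155≤259, risk 3≤3 — S7 is at least as good on every objective with at least one strict improvement.

Yes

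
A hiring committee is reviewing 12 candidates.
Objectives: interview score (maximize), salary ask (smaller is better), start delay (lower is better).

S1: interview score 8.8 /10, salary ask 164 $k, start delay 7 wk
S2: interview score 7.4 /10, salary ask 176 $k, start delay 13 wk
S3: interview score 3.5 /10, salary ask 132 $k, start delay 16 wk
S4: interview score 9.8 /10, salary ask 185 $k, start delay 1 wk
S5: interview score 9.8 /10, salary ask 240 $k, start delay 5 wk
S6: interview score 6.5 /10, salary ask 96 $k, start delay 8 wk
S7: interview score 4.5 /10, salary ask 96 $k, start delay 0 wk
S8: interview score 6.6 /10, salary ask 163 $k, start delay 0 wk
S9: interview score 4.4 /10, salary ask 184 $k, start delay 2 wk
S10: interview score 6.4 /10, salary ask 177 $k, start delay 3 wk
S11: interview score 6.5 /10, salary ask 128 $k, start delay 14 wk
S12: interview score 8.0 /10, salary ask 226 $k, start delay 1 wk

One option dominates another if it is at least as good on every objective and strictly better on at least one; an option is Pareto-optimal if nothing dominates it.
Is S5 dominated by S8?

No

S8 vs S5: S8 is worse on interview score (6.6 vs 9.8), so it does not dominate S5.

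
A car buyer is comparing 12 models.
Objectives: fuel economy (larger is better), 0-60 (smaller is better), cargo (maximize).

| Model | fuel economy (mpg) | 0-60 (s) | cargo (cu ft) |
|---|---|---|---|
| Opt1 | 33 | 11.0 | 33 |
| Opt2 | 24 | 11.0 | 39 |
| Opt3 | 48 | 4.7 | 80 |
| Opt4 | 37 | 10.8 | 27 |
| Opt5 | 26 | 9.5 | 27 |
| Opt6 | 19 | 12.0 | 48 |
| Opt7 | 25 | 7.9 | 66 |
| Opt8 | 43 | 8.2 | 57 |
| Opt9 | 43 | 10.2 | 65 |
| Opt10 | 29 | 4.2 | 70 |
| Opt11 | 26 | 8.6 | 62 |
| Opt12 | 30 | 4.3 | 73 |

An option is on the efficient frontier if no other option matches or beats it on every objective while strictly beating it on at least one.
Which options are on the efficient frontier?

Opt3, Opt10, Opt12

Opt1: dominated by Opt3 (fuel economy 48≥33, 0-60 4.7≤11.0, cargo 80≥33).
Opt2: dominated by Opt3 (fuel economy 48≥24, 0-60 4.7≤11.0, cargo 80≥39).
Opt3: not dominated (best fuel economy).
Opt4: dominated by Opt3 (fuel economy 48≥37, 0-60 4.7≤10.8, cargo 80≥27).
Opt5: dominated by Opt3 (fuel economy 48≥26, 0-60 4.7≤9.5, cargo 80≥27).
Opt6: dominated by Opt3 (fuel economy 48≥19, 0-60 4.7≤12.0, cargo 80≥48).
Opt7: dominated by Opt3 (fuel economy 48≥25, 0-60 4.7≤7.9, cargo 80≥66).
Opt8: dominated by Opt3 (fuel economy 48≥43, 0-60 4.7≤8.2, cargo 80≥57).
Opt9: dominated by Opt3 (fuel economy 48≥43, 0-60 4.7≤10.2, cargo 80≥65).
Opt10: not dominated (best 0-60).
Opt11: dominated by Opt3 (fuel economy 48≥26, 0-60 4.7≤8.6, cargo 80≥62).
Opt12: not dominated.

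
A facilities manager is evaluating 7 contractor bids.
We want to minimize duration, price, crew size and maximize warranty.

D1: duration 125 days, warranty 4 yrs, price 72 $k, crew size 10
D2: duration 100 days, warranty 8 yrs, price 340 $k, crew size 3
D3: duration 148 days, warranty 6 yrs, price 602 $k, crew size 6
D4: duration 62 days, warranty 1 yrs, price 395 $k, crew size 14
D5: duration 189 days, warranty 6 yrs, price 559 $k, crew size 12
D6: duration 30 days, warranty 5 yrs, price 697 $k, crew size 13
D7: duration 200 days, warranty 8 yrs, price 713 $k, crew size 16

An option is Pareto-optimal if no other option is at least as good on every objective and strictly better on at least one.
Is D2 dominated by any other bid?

D1: worse on duration (125 vs 100).
D3: worse on duration (148 vs 100).
D4: worse on warranty (1 vs 8).
D5: worse on duration (189 vs 100).
D6: worse on warranty (5 vs 8).
D7: worse on duration (200 vs 100).
No option is at least as good as D2 on every objective and strictly better on one.

No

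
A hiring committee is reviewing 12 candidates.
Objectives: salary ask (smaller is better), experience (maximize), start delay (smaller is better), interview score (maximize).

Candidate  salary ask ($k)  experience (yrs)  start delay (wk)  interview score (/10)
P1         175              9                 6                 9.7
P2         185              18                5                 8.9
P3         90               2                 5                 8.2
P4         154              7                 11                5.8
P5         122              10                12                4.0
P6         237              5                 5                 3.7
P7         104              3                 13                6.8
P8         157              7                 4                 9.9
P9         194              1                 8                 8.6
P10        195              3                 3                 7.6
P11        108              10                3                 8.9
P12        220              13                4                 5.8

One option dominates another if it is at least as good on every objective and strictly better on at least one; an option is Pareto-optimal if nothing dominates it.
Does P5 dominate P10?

P5 vs P10: P5 is worse on start delay (12 vs 3), so it does not dominate P10.

No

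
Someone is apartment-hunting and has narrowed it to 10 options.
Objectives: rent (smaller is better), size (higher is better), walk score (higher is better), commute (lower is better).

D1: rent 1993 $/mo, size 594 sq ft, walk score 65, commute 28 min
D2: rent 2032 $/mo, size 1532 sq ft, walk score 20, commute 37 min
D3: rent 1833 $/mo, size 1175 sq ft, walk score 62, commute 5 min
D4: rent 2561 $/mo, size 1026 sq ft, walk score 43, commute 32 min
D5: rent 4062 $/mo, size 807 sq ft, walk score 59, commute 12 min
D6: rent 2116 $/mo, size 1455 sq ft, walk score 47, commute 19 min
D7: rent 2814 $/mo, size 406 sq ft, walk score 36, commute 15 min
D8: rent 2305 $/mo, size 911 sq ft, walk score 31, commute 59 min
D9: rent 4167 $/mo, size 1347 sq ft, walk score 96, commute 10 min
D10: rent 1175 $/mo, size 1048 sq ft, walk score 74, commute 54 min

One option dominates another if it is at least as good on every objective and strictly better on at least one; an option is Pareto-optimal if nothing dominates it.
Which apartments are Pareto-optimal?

D1, D2, D3, D6, D9, D10

D1: not dominated.
D2: not dominated (best size).
D3: not dominated (best commute).
D4: dominated by D3 (rent 1833≤2561, size 1175≥1026, walk score 62≥43, commute 5≤32).
D5: dominated by D3 (rent 1833≤4062, size 1175≥807, walk score 62≥59, commute 5≤12).
D6: not dominated.
D7: dominated by D3 (rent 1833≤2814, size 1175≥406, walk score 62≥36, commute 5≤15).
D8: dominated by D3 (rent 1833≤2305, size 1175≥911, walk score 62≥31, commute 5≤59).
D9: not dominated (best walk score).
D10: not dominated (best rent).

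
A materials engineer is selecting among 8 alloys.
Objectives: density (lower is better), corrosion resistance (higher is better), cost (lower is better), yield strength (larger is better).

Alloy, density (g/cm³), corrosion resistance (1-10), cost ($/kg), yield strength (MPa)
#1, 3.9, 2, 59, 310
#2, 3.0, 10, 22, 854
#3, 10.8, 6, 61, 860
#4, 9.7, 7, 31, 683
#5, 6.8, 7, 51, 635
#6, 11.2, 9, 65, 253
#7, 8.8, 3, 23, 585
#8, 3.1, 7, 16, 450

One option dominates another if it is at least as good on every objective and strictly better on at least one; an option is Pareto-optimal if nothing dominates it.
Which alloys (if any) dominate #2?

none

#1: worse on density (3.9 vs 3.0).
#3: worse on density (10.8 vs 3.0).
#4: worse on density (9.7 vs 3.0).
#5: worse on density (6.8 vs 3.0).
#6: worse on density (11.2 vs 3.0).
#7: worse on density (8.8 vs 3.0).
#8: worse on density (3.1 vs 3.0).
No option dominates #2.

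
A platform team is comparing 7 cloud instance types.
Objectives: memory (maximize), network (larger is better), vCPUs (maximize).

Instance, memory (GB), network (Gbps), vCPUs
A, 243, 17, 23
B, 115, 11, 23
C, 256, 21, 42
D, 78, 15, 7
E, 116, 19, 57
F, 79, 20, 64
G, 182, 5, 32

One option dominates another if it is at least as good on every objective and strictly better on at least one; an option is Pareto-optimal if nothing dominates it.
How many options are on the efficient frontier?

A: dominated by C (memory 256≥243, network 21≥17, vCPUs 42≥23).
B: dominated by A (memory 243≥115, network 17≥11, vCPUs 23≥23).
C: not dominated (best memory).
D: dominated by A (memory 243≥78, network 17≥15, vCPUs 23≥7).
E: not dominated.
F: not dominated (best vCPUs).
G: dominated by C (memory 256≥182, network 21≥5, vCPUs 42≥32).
Pareto-optimal: C, E, F → 3.

3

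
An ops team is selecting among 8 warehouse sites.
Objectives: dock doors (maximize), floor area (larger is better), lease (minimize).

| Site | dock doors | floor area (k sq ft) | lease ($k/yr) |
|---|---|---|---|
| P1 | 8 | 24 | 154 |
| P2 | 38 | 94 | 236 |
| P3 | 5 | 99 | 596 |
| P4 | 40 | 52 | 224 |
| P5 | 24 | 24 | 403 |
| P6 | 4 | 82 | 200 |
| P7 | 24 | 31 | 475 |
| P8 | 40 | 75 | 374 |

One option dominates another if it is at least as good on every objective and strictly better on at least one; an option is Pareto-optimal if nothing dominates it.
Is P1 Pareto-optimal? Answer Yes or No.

Yes

P2: worse on lease (236 vs 154).
P3: worse on dock doors (5 vs 8).
P4: worse on lease (224 vs 154).
P5: worse on lease (403 vs 154).
P6: worse on dock doors (4 vs 8).
P7: worse on lease (475 vs 154).
P8: worse on lease (374 vs 154).
No option is at least as good as P1 on every objective and strictly better on one.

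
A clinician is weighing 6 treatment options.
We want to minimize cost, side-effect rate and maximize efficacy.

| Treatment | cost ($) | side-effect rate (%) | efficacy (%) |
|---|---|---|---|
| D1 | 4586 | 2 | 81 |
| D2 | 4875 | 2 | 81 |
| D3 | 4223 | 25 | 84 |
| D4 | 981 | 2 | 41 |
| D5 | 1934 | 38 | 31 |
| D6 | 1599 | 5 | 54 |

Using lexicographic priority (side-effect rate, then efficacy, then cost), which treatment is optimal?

First minimize side-effect rate: best is 2, kept {D1, D2, D4}.
Then maximize efficacy: best is 81, kept {D1, D2}.
Then minimize cost: best is 4586, kept {D1}.

D1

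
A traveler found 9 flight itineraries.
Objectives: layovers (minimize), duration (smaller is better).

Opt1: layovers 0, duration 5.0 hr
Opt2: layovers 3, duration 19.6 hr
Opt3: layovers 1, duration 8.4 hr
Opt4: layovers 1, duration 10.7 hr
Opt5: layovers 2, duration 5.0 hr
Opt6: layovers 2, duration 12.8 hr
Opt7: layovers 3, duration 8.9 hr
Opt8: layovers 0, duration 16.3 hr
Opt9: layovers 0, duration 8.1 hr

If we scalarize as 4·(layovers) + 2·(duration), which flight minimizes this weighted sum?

Opt1: 4·0 + 2·5.0 = 10.0
Opt2: 4·3 + 2·19.6 = 51.2
Opt3: 4·1 + 2·8.4 = 20.8
Opt4: 4·1 + 2·10.7 = 25.4
Opt5: 4·2 + 2·5.0 = 18.0
Opt6: 4·2 + 2·12.8 = 33.6
Opt7: 4·3 + 2·8.9 = 29.8
Opt8: 4·0 + 2·16.3 = 32.6
Opt9: 4·0 + 2·8.1 = 16.2
Lowest: Opt1 at 10.0.

Opt1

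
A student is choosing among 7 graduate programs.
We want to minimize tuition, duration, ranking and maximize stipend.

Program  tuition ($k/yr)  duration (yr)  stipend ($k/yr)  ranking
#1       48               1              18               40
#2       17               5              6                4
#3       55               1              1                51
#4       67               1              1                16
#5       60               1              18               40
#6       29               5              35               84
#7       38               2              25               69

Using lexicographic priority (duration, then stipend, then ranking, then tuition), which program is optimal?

#1

First minimize duration: best is 1, kept {#1, #3, #4, #5}.
Then maximize stipend: best is 18, kept {#1, #5}.
Then minimize ranking: best is 40, kept {#1, #5}.
Then minimize tuition: best is 48, kept {#1}.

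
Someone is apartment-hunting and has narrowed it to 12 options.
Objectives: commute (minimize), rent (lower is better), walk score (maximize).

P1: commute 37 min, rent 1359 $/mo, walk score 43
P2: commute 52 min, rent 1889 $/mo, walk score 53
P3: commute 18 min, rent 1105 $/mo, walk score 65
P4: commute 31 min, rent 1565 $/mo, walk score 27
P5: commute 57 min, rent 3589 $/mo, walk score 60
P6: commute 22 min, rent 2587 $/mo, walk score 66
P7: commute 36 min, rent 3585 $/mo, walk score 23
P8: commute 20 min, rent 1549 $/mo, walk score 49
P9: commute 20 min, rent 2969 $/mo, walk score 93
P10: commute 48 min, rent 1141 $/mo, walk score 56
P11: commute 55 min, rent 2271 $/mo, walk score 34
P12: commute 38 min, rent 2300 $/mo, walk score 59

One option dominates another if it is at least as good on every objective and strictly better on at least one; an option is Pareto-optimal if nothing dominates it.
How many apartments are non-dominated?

3

P1: dominated by P3 (commute 18≤37, rent 1105≤1359, walk score 65≥43).
P2: dominated by P3 (commute 18≤52, rent 1105≤1889, walk score 65≥53).
P3: not dominated (best commute).
P4: dominated by P3 (commute 18≤31, rent 1105≤1565, walk score 65≥27).
P5: dominated by P3 (commute 18≤57, rent 1105≤3589, walk score 65≥60).
P6: not dominated.
P7: dominated by P3 (commute 18≤36, rent 1105≤3585, walk score 65≥23).
P8: dominated by P3 (commute 18≤20, rent 1105≤1549, walk score 65≥49).
P9: not dominated (best walk score).
P10: dominated by P3 (commute 18≤48, rent 1105≤1141, walk score 65≥56).
P11: dominated by P1 (commute 37≤55, rent 1359≤2271, walk score 43≥34).
P12: dominated by P3 (commute 18≤38, rent 1105≤2300, walk score 65≥59).
Pareto-optimal: P3, P6, P9 → 3.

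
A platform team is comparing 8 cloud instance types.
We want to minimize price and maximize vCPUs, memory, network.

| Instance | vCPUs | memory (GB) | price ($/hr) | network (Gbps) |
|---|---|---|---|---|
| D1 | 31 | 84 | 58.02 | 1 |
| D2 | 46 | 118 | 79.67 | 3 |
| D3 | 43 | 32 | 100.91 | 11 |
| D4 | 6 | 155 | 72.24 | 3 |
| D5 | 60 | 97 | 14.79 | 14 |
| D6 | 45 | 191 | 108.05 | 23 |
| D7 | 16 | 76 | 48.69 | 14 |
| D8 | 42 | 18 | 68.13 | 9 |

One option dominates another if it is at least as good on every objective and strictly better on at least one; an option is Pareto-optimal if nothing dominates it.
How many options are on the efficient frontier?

4

D1: dominated by D5 (vCPUs 60≥31, memory 97≥84, price 14.79≤58.02, network 14≥1).
D2: not dominated.
D3: dominated by D5 (vCPUs 60≥43, memory 97≥32, price 14.79≤100.91, network 14≥11).
D4: not dominated.
D5: not dominated (best vCPUs).
D6: not dominated (best memory).
D7: dominated by D5 (vCPUs 60≥16, memory 97≥76, price 14.79≤48.69, network 14≥14).
D8: dominated by D5 (vCPUs 60≥42, memory 97≥18, price 14.79≤68.13, network 14≥9).
Pareto-optimal: D2, D4, D5, D6 → 4.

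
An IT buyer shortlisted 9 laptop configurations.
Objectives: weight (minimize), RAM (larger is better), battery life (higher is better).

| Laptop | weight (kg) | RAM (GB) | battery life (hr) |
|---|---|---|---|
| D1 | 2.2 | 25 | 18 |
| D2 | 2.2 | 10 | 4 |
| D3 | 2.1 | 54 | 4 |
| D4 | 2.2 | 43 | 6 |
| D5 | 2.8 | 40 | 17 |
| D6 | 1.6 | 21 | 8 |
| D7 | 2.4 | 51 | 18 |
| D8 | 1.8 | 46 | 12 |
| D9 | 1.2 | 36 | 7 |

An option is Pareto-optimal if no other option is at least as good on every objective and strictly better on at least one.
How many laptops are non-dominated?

6

D1: not dominated.
D2: dominated by D1 (weight 2.2≤2.2, RAM 25≥10, battery life 18≥4).
D3: not dominated (best RAM).
D4: dominated by D8 (weight 1.8≤2.2, RAM 46≥43, battery life 12≥6).
D5: dominated by D7 (weight 2.4≤2.8, RAM 51≥40, battery life 18≥17).
D6: not dominated.
D7: not dominated.
D8: not dominated.
D9: not dominated (best weight).
Pareto-optimal: D1, D3, D6, D7, D8, D9 → 6.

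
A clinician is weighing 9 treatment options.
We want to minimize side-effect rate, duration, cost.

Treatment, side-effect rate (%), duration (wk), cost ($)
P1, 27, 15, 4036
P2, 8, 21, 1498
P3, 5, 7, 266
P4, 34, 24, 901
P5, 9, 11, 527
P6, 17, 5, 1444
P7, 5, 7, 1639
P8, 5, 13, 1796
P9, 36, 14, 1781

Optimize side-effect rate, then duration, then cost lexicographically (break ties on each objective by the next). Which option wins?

First minimize side-effect rate: best is 5, kept {P3, P7, P8}.
Then minimize duration: best is 7, kept {P3, P7}.
Then minimize cost: best is 266, kept {P3}.

P3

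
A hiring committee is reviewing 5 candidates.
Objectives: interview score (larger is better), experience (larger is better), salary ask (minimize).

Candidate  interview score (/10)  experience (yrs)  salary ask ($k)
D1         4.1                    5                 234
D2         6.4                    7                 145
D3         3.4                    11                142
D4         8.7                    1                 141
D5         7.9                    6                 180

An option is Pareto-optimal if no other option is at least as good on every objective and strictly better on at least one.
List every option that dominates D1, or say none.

D2: interview score 6.4≥4.1, experience 7≥5, salary ask 145≤234 — dominates D1.
D5: interview score 7.9≥4.1, experience 6≥5, salary ask 180≤234 — dominates D1.
Others (D3, D4) are each worse than D1 on at least one objective.

D2, D5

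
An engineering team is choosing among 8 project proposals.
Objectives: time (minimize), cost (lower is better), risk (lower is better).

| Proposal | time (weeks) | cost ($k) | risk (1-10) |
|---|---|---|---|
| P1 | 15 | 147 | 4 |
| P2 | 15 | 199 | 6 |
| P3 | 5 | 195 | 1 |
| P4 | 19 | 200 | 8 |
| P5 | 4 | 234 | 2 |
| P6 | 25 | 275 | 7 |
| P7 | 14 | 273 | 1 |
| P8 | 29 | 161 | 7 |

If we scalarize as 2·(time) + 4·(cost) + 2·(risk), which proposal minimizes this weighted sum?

P1

P1: 2·15 + 4·147 + 2·4 = 626
P2: 2·15 + 4·199 + 2·6 = 838
P3: 2·5 + 4·195 + 2·1 = 792
P4: 2·19 + 4·200 + 2·8 = 854
P5: 2·4 + 4·234 + 2·2 = 948
P6: 2·25 + 4·275 + 2·7 = 1164
P7: 2·14 + 4·273 + 2·1 = 1122
P8: 2·29 + 4·161 + 2·7 = 716
Lowest: P1 at 626.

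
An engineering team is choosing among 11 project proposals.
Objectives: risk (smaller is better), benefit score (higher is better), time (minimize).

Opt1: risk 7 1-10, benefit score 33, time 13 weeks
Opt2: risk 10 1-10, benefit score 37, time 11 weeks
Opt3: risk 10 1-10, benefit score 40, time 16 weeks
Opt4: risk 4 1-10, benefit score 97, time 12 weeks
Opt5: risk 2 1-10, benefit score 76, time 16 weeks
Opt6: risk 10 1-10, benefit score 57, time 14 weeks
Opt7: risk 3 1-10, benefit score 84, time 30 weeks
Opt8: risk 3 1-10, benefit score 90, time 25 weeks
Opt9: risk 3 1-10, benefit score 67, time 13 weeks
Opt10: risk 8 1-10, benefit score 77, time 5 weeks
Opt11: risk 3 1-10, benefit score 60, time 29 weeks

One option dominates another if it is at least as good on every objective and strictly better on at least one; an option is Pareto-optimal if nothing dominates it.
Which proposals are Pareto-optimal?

Opt4, Opt5, Opt8, Opt9, Opt10

Opt1: dominated by Opt4 (risk 4≤7, benefit score 97≥33, time 12≤13).
Opt2: dominated by Opt10 (risk 8≤10, benefit score 77≥37, time 5≤11).
Opt3: dominated by Opt4 (risk 4≤10, benefit score 97≥40, time 12≤16).
Opt4: not dominated (best benefit score).
Opt5: not dominated (best risk).
Opt6: dominated by Opt4 (risk 4≤10, benefit score 97≥57, time 12≤14).
Opt7: dominated by Opt8 (risk 3≤3, benefit score 90≥84, time 25≤30).
Opt8: not dominated.
Opt9: not dominated.
Opt10: not dominated (best time).
Opt11: dominated by Opt5 (risk 2≤3, benefit score 76≥60, time 16≤29).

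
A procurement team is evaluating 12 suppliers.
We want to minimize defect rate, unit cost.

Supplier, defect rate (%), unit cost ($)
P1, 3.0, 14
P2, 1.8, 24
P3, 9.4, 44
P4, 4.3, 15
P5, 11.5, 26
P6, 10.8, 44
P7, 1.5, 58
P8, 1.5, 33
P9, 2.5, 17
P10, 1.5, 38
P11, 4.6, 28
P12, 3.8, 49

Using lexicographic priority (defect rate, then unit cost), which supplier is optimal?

First minimize defect rate: best is 1.5, kept {P7, P8, P10}.
Then minimize unit cost: best is 33, kept {P8}.

P8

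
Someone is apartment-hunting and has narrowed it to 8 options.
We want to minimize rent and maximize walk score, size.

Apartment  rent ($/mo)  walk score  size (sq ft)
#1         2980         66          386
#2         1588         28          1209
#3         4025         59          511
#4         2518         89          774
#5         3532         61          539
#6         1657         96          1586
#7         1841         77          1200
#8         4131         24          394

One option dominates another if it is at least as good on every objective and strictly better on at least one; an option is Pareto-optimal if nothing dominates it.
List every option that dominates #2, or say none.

#1: worse on rent (2980 vs 1588).
#3: worse on rent (4025 vs 1588).
#4: worse on rent (2518 vs 1588).
#5: worse on rent (3532 vs 1588).
#6: worse on rent (1657 vs 1588).
#7: worse on rent (1841 vs 1588).
#8: worse on rent (4131 vs 1588).
No option dominates #2.

none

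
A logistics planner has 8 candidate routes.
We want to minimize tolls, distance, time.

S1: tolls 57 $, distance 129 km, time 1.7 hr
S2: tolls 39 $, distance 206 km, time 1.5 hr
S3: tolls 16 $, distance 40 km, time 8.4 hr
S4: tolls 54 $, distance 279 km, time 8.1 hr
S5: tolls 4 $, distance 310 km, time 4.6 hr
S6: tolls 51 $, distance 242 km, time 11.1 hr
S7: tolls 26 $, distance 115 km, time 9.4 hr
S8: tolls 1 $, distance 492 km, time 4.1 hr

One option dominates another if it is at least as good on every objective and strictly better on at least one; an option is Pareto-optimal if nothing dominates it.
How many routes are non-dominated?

S1: not dominated.
S2: not dominated (best time).
S3: not dominated (best distance).
S4: dominated by S2 (tolls 39≤54, distance 206≤279, time 1.5≤8.1).
S5: not dominated.
S6: dominated by S2 (tolls 39≤51, distance 206≤242, time 1.5≤11.1).
S7: dominated by S3 (tolls 16≤26, distance 40≤115, time 8.4≤9.4).
S8: not dominated (best tolls).
Pareto-optimal: S1, S2, S3, S5, S8 → 5.

5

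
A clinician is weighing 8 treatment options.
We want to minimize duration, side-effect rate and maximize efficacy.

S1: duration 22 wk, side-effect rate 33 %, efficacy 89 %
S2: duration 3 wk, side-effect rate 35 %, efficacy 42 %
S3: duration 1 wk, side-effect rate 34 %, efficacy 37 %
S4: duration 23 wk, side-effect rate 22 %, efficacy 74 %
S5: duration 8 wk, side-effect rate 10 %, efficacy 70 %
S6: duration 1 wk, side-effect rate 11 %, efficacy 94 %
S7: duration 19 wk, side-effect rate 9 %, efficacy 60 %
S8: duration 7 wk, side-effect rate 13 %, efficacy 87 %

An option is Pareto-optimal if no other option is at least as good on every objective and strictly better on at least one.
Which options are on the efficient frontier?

S1: dominated by S6 (duration 1≤22, side-effect rate 11≤33, efficacy 94≥89).
S2: dominated by S6 (duration 1≤3, side-effect rate 11≤35, efficacy 94≥42).
S3: dominated by S6 (duration 1≤1, side-effect rate 11≤34, efficacy 94≥37).
S4: dominated by S6 (duration 1≤23, side-effect rate 11≤22, efficacy 94≥74).
S5: not dominated.
S6: not dominated (best efficacy).
S7: not dominated (best side-effect rate).
S8: dominated by S6 (duration 1≤7, side-effect rate 11≤13, efficacy 94≥87).

S5, S6, S7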